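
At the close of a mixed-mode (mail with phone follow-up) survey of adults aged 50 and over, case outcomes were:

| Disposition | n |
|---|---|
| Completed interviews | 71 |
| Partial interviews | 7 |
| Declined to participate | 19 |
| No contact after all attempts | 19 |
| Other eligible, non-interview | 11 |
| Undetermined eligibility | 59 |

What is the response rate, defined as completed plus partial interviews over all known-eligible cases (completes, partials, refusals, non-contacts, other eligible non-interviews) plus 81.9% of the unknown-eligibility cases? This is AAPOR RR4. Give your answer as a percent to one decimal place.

44.5%

Num → 71 + 7 = 78
Determined eligible → 71 + 7 + 19 + 19 + 11 = 127
Eligible share of unknowns → 0.8190 × 59 = 48.32
Denominator → 127 + 48.32 = 175.32
RR4 = 78 / 175.32 = 0.4449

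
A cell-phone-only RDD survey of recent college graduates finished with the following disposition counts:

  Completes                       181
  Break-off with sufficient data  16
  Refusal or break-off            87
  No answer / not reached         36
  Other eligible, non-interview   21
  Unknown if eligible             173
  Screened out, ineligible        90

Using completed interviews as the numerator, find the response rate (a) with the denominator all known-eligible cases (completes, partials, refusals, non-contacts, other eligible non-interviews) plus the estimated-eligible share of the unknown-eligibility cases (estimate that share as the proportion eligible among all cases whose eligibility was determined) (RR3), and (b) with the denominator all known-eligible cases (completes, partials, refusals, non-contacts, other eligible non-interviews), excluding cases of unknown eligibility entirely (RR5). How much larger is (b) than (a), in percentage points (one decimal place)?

Top → 181
Eligible (known) → 181 + 16 + 87 + 36 + 21 = 341
e = 341 / (341 + 90) = 341 / 431 = 0.7912
e × U → 0.7912 × 173 = 136.88
Denominator → 341 + 136.88 = 477.88
RR3 = 181 / 477.88 = 0.3788
Denominator → 181 + 16 + 87 + 36 + 21 = 341
RR5 = 181 / 341 = 0.5308
Difference = 53.08 − 37.88 = 15.20 percentage points

15.2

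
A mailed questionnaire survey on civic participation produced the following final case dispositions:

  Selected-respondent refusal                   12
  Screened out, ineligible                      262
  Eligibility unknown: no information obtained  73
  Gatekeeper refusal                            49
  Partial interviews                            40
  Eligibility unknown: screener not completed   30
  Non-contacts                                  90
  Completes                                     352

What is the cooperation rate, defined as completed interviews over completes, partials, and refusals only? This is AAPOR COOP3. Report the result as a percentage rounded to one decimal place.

Refused = 49 + 12 = 61
Undetermined eligibility = 30 + 73 = 103
Num → 352
Denom → 352 + 40 + 61 = 453
COOP3 = 352 / 453 = 0.7770

77.7%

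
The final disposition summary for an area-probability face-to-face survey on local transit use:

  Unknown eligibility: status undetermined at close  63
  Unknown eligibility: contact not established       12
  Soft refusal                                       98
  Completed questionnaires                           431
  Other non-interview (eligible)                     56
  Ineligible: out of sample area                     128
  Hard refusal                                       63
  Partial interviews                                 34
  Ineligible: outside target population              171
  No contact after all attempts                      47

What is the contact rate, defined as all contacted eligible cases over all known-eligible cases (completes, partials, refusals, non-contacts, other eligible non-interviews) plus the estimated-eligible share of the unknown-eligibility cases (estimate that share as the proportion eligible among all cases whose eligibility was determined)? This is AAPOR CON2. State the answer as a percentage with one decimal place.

Refusal or break-off = 63 + 98 = 161
Undetermined eligibility = 12 + 63 = 75
Screened out, ineligible = 171 + 128 = 299
Top → 431 + 34 + 161 + 56 = 682
Determined eligible → 431 + 34 + 161 + 47 + 56 = 729
e = 729 / (729 + 299) = 729 / 1028 = 0.7091
Eligible share of unknowns → 0.7091 × 75 = 53.18
Denom → 729 + 53.18 = 782.18
CON2 = 682 / 782.18 = 0.8719

87.2%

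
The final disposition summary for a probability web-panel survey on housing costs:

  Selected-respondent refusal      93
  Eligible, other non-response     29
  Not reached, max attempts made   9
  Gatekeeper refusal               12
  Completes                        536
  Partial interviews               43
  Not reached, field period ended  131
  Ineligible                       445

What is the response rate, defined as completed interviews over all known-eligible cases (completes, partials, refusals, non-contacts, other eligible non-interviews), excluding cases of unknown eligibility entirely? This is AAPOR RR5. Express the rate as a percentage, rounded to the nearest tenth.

Refusal or break-off = 12 + 93 = 105
Never reached = 131 + 9 = 140
Numerator: 536
Base: 536 + 43 + 105 + 140 + 29 = 853
RR5 = 536 / 853 = 0.6284

62.8%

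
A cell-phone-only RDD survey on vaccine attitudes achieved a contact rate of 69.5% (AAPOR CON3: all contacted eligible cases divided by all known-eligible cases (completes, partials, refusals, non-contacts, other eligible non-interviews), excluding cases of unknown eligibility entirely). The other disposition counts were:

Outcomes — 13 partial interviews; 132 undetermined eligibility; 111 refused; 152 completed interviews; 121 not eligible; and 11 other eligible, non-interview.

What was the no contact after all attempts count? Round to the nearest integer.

Numerator = 152 + 13 + 111 + 11 = 287
CON3 = 287 / D = 0.695
D = 287 / 0.695 = 412.9
Other denominator terms total 287
no contact after all attempts = 412.9 − 287 ≈ 126

126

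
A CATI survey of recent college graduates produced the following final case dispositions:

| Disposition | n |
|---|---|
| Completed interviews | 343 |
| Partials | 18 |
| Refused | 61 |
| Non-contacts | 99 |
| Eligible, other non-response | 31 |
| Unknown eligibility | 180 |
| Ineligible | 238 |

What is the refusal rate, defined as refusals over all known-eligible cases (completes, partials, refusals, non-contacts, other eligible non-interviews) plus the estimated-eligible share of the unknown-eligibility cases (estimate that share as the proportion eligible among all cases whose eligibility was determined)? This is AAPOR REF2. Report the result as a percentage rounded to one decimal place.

Num → 61
Known eligible → 343 + 18 + 61 + 99 + 31 = 552
e = 552 / (552 + 238) = 552 / 790 = 0.6987
Eligible share of unknowns → 0.6987 × 180 = 125.77
Denom → 552 + 125.77 = 677.77
REF2 = 61 / 677.77 = 0.0900

9.0%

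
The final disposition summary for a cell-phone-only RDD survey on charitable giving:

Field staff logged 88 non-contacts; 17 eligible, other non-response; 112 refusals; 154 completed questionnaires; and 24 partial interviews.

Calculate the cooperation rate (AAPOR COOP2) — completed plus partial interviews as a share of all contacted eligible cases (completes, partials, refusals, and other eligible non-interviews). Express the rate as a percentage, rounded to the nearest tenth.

58.0%

Num = 154 + 24 = 178
Denom = 154 + 24 + 112 + 17 = 307
COOP2 = 178 / 307 = 0.5798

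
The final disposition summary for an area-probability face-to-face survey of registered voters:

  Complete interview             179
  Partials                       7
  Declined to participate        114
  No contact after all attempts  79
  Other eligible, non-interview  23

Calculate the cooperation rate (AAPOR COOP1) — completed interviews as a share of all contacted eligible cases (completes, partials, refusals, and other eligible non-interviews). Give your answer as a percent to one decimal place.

55.4%

Top: 179
Denominator: 179 + 7 + 114 + 23 = 323
COOP1 = 179 / 323 = 0.5542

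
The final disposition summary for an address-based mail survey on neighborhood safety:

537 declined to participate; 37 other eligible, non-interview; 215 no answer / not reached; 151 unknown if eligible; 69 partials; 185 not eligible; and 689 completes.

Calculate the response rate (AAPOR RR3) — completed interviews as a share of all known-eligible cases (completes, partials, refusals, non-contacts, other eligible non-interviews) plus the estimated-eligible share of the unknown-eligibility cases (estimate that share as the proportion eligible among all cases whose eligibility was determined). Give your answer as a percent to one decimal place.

41.0%

Num → 689
Determined eligible → 689 + 69 + 537 + 215 + 37 = 1547
e = 1547 / (1547 + 185) = 1547 / 1732 = 0.8932
Eligible share of unknowns → 0.8932 × 151 = 134.87
Denom → 1547 + 134.87 = 1681.87
RR3 = 689 / 1681.87 = 0.4097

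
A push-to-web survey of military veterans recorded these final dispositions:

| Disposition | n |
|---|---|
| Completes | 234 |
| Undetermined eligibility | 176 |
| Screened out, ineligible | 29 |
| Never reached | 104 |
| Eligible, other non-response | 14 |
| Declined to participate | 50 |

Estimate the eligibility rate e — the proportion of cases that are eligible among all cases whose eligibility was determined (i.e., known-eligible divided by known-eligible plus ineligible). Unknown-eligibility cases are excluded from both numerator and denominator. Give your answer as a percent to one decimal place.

93.3%

Determined eligible → 234 + 50 + 104 + 14 = 402
e = 402 / (402 + 29) = 402 / 431 = 0.9327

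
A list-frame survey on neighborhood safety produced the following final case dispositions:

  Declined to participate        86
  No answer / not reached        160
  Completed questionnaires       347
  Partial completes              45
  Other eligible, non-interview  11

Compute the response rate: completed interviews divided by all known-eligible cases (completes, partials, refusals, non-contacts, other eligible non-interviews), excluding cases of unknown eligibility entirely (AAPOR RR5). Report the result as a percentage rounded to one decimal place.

53.5%

Numerator: 347
Base: 347 + 45 + 86 + 160 + 11 = 649
RR5 = 347 / 649 = 0.5347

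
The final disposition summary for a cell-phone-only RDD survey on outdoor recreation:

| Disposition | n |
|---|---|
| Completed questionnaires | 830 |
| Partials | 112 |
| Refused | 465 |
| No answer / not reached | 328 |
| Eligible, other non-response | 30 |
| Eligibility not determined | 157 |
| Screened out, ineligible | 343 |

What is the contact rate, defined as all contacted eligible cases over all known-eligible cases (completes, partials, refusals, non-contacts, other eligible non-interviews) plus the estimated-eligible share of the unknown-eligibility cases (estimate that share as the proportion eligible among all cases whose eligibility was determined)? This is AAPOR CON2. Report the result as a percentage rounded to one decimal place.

Numerator → 830 + 112 + 465 + 30 = 1437
Known eligible → 830 + 112 + 465 + 328 + 30 = 1765
e = 1765 / (1765 + 343) = 1765 / 2108 = 0.8373
Estimated eligible among unknowns → 0.8373 × 157 = 131.46
Base → 1765 + 131.46 = 1896.46
CON2 = 1437 / 1896.46 = 0.7577

75.8%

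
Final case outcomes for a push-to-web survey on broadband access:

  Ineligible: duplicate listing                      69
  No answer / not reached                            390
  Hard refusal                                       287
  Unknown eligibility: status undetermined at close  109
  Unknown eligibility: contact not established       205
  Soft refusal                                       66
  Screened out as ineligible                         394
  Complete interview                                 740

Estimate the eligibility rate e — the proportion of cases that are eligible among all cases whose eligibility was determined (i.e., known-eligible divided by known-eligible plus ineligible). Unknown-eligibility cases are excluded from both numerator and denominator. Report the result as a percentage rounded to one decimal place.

Refusal or break-off = 287 + 66 = 353
Undetermined eligibility = 205 + 109 = 314
Not eligible = 394 + 69 = 463
Known eligible → 740 + 353 + 390 = 1483
e = 1483 / (1483 + 463) = 1483 / 1946 = 0.7621

76.2%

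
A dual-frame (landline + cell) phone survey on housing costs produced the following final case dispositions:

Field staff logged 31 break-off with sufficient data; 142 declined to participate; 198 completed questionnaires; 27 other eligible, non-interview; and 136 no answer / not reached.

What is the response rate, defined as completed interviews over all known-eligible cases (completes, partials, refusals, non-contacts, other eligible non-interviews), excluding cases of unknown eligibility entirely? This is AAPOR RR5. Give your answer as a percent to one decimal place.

Numerator: 198
Denom: 198 + 31 + 142 + 136 + 27 = 534
RR5 = 198 / 534 = 0.3708

37.1%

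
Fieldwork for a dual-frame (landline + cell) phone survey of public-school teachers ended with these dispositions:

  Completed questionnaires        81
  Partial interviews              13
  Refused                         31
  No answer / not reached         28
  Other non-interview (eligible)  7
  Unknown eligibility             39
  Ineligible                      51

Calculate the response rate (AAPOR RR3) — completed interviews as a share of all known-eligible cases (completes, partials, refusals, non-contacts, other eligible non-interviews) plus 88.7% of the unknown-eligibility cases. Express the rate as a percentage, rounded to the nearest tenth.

41.6%

Num: 81
Known eligible: 81 + 13 + 31 + 28 + 7 = 160
Eligible share of unknowns: 0.8870 × 39 = 34.59
Base: 160 + 34.59 = 194.59
RR3 = 81 / 194.59 = 0.4163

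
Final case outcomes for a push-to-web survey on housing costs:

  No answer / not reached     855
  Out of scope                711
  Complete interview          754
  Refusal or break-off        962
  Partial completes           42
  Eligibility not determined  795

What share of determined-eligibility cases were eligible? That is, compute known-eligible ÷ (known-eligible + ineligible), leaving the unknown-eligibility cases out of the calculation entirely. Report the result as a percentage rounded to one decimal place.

Eligible (known) → 754 + 42 + 962 + 855 = 2613
e = 2613 / (2613 + 711) = 2613 / 3324 = 0.7861

78.6%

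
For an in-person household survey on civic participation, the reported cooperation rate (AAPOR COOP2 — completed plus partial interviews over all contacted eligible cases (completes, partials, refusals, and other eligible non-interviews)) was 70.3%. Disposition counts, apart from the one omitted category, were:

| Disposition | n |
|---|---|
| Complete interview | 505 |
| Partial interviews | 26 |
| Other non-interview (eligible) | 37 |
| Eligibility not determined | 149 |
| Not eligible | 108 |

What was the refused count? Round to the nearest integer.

187

Numerator → 505 + 26 = 531
COOP2 = 531 / D = 0.703
D = 531 / 0.703 = 755.3
Remaining denominator categories sum to 568
refused = 755.3 − 568 ≈ 187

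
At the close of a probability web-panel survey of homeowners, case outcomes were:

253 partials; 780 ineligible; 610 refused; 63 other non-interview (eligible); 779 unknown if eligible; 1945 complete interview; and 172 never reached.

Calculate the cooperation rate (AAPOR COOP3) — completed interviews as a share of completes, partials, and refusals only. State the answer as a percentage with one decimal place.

Top: 1945
Denominator: 1945 + 253 + 610 = 2808
COOP3 = 1945 / 2808 = 0.6927

69.3%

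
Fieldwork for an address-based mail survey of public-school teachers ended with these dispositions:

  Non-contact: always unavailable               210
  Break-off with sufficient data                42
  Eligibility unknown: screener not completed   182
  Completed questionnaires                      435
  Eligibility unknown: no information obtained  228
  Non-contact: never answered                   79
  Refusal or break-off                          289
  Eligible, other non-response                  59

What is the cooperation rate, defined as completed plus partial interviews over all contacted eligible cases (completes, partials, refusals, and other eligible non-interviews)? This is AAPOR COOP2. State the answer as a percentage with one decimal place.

No answer / not reached = 79 + 210 = 289
Unknown if eligible = 182 + 228 = 410
Num: 435 + 42 = 477
Denom: 435 + 42 + 289 + 59 = 825
COOP2 = 477 / 825 = 0.5782

57.8%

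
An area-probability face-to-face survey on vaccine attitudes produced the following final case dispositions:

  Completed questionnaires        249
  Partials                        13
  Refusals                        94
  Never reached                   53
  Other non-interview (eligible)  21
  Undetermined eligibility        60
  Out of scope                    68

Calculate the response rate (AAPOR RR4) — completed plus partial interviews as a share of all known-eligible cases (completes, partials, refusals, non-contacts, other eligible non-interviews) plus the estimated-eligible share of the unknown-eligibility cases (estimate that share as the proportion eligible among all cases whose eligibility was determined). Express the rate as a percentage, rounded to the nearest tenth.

Top = 249 + 13 = 262
Known eligible = 249 + 13 + 94 + 53 + 21 = 430
e = 430 / (430 + 68) = 430 / 498 = 0.8635
Estimated eligible among unknowns = 0.8635 × 60 = 51.81
Base = 430 + 51.81 = 481.81
RR4 = 262 / 481.81 = 0.5438

54.4%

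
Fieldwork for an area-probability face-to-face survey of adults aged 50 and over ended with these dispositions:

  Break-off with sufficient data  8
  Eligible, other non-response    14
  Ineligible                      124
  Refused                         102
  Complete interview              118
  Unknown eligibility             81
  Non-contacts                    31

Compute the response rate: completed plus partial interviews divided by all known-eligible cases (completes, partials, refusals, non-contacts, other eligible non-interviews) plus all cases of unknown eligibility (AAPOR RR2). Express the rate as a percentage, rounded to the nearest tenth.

35.6%

Numerator: 118 + 8 = 126
Base: 118 + 8 + 102 + 31 + 14 + 81 = 354
RR2 = 126 / 354 = 0.3559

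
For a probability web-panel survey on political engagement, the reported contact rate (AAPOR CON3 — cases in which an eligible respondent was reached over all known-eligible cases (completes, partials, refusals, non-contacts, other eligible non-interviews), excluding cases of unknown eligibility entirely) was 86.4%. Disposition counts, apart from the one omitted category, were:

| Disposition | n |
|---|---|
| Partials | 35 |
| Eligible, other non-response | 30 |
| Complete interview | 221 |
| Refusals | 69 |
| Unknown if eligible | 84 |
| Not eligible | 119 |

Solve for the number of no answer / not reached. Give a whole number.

Numerator → 221 + 35 + 69 + 30 = 355
CON3 = 355 / D = 0.864
D = 355 / 0.864 = 410.9
Rest of base = 355
no answer / not reached = 410.9 − 355 ≈ 56

56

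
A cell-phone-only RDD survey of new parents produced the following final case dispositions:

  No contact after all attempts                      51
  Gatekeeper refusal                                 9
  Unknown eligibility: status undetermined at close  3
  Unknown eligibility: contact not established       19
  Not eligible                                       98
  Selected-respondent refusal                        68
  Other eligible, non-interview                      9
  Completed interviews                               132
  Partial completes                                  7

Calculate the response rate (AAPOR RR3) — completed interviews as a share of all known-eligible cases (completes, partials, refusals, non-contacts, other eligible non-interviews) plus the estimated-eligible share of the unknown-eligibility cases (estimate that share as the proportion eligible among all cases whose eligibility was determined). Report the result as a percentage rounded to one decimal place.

Declined to participate = 9 + 68 = 77
Unknown if eligible = 19 + 3 = 22
Numerator: 132
Determined eligible: 132 + 7 + 77 + 51 + 9 = 276
e = 276 / (276 + 98) = 276 / 374 = 0.7380
Eligible share of unknowns: 0.7380 × 22 = 16.24
Denom: 276 + 16.24 = 292.24
RR3 = 132 / 292.24 = 0.4517

45.2%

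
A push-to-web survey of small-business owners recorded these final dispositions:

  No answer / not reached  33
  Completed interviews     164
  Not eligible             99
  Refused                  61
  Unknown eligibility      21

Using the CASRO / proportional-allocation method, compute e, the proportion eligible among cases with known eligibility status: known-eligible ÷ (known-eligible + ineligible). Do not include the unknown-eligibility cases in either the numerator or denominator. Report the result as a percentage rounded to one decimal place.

72.3%

Determined eligible = 164 + 61 + 33 = 258
e = 258 / (258 + 99) = 258 / 357 = 0.7227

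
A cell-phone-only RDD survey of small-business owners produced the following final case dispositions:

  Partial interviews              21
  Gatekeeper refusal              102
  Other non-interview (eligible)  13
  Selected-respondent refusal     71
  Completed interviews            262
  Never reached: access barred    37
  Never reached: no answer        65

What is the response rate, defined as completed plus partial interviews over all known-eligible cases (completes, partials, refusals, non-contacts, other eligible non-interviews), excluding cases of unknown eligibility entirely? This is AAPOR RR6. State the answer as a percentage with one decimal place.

Declined to participate = 102 + 71 = 173
No answer / not reached = 65 + 37 = 102
Numerator → 262 + 21 = 283
Base → 262 + 21 + 173 + 102 + 13 = 571
RR6 = 283 / 571 = 0.4956

49.6%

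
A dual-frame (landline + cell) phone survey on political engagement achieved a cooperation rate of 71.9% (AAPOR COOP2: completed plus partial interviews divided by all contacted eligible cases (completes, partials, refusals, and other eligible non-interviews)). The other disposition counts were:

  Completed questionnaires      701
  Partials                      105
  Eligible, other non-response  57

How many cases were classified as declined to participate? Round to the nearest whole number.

Numerator = 701 + 105 = 806
COOP2 = 806 / D = 0.719
D = 806 / 0.719 = 1121.0
Rest of base = 863
declined to participate = 1121.0 − 863 ≈ 258

258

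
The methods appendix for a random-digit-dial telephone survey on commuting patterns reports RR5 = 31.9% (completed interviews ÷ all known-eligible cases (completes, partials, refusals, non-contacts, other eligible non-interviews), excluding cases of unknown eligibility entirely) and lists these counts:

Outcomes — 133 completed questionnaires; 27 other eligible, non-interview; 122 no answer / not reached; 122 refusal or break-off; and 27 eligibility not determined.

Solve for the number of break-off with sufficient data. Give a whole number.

13

RR5 = 133 / D = 0.319
D = 133 / 0.319 = 416.9
Other denominator terms total 404
break-off with sufficient data = 416.9 − 404 ≈ 13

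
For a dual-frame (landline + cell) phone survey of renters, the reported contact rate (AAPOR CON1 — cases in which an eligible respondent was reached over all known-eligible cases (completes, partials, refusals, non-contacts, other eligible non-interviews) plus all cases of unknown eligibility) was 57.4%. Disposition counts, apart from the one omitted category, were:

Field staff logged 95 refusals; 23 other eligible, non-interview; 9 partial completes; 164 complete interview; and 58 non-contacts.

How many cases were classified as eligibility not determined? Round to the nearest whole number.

Top = 164 + 9 + 95 + 23 = 291
CON1 = 291 / D = 0.574
D = 291 / 0.574 = 507.0
Remaining denominator categories sum to 349
eligibility not determined = 507.0 − 349 ≈ 158

158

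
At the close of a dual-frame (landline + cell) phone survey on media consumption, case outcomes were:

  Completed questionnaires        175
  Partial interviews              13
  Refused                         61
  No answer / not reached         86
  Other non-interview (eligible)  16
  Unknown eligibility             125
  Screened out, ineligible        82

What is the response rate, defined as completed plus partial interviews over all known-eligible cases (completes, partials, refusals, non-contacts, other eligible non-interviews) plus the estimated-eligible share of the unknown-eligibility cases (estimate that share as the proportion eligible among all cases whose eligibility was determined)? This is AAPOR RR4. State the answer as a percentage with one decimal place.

Top → 175 + 13 = 188
Determined eligible → 175 + 13 + 61 + 86 + 16 = 351
e = 351 / (351 + 82) = 351 / 433 = 0.8106
Estimated eligible among unknowns → 0.8106 × 125 = 101.33
Denom → 351 + 101.33 = 452.33
RR4 = 188 / 452.33 = 0.4156

41.6%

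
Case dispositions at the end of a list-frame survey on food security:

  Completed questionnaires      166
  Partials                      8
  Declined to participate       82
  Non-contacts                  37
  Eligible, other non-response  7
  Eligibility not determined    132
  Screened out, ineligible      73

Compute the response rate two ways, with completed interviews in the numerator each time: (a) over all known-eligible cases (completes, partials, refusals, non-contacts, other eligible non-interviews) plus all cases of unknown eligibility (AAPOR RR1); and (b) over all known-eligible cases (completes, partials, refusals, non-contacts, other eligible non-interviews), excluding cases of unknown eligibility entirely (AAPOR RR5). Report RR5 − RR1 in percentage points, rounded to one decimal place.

16.9

Top = 166
Base = 166 + 8 + 82 + 37 + 7 + 132 = 432
RR1 = 166 / 432 = 0.3843
Base = 166 + 8 + 82 + 37 + 7 = 300
RR5 = 166 / 300 = 0.5533
Difference = 55.33 − 38.43 = 16.90 percentage points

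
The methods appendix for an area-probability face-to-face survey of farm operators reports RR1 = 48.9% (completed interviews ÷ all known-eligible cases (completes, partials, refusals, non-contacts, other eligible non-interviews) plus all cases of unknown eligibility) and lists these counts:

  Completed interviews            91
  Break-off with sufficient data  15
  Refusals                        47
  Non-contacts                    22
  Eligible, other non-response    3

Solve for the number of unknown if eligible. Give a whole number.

8

RR1 = 91 / D = 0.489
D = 91 / 0.489 = 186.1
Remaining denominator categories sum to 178
unknown if eligible = 186.1 − 178 ≈ 8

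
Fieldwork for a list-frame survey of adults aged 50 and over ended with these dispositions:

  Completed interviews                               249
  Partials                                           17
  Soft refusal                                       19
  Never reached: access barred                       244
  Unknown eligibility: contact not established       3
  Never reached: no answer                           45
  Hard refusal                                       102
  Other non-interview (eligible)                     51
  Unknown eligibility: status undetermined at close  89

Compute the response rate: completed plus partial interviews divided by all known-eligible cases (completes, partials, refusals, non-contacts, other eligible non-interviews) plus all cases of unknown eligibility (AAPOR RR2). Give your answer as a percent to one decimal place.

32.5%

Refusals = 102 + 19 = 121
No contact after all attempts = 45 + 244 = 289
Unknown if eligible = 3 + 89 = 92
Numerator: 249 + 17 = 266
Denom: 249 + 17 + 121 + 289 + 51 + 92 = 819
RR2 = 266 / 819 = 0.3248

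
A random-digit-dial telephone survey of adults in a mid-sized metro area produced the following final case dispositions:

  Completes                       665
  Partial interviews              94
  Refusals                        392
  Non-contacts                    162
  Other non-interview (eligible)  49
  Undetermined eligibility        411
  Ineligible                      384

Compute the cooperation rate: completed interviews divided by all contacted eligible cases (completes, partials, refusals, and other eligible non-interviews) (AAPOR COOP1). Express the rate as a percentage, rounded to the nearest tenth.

55.4%

Numerator → 665
Denominator → 665 + 94 + 392 + 49 = 1200
COOP1 = 665 / 1200 = 0.5542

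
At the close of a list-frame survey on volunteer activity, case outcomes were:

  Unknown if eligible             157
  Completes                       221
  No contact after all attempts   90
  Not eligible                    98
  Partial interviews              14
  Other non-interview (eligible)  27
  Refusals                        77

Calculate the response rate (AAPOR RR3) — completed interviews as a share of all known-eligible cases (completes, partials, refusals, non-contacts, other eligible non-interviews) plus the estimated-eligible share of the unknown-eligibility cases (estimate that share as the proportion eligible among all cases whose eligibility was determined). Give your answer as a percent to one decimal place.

39.7%

Top: 221
Determined eligible: 221 + 14 + 77 + 90 + 27 = 429
e = 429 / (429 + 98) = 429 / 527 = 0.8140
e × U: 0.8140 × 157 = 127.80
Denom: 429 + 127.80 = 556.80
RR3 = 221 / 556.80 = 0.3969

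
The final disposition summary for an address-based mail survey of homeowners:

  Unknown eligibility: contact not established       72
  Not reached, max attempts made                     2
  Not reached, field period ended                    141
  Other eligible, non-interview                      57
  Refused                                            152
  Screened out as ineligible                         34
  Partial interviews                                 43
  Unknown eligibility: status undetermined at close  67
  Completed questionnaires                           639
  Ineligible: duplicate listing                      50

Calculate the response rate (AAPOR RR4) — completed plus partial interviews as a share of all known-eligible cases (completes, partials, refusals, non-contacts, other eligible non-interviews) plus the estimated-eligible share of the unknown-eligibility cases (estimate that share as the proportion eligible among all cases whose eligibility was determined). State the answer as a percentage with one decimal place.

58.7%

Non-contacts = 141 + 2 = 143
Unknown eligibility = 72 + 67 = 139
Ineligible = 34 + 50 = 84
Top → 639 + 43 = 682
Known eligible → 639 + 43 + 152 + 143 + 57 = 1034
e = 1034 / (1034 + 84) = 1034 / 1118 = 0.9249
Eligible share of unknowns → 0.9249 × 139 = 128.56
Base → 1034 + 128.56 = 1162.56
RR4 = 682 / 1162.56 = 0.5866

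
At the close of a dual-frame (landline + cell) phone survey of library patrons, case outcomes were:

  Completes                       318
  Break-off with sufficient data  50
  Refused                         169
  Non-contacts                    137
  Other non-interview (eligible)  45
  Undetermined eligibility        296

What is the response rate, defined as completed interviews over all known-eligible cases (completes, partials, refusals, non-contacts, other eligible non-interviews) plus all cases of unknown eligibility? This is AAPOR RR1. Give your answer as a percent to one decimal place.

31.3%

Top: 318
Base: 318 + 50 + 169 + 137 + 45 + 296 = 1015
RR1 = 318 / 1015 = 0.3133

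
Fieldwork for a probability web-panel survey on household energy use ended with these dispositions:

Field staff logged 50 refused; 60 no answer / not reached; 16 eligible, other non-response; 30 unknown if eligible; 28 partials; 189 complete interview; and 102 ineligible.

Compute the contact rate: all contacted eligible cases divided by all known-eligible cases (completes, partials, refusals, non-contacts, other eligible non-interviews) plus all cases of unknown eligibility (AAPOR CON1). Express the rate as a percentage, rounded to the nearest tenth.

75.9%

Numerator = 189 + 28 + 50 + 16 = 283
Denominator = 189 + 28 + 50 + 60 + 16 + 30 = 373
CON1 = 283 / 373 = 0.7587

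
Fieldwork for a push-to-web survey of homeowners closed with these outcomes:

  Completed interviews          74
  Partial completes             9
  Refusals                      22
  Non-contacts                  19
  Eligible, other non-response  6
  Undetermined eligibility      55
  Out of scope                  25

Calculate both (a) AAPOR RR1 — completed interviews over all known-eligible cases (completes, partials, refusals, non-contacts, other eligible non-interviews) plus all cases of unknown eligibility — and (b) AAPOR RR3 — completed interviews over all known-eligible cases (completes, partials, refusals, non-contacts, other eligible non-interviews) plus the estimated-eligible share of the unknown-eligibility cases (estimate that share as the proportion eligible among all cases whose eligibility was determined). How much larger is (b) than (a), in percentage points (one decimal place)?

Numerator = 74
Base = 74 + 9 + 22 + 19 + 6 + 55 = 185
RR1 = 74 / 185 = 0.4000
Eligible (known) = 74 + 9 + 22 + 19 + 6 = 130
e = 130 / (130 + 25) = 130 / 155 = 0.8387
e × U = 0.8387 × 55 = 46.13
Base = 130 + 46.13 = 176.13
RR3 = 74 / 176.13 = 0.4201
Difference = 42.01 − 40.00 = 2.01 percentage points

2.0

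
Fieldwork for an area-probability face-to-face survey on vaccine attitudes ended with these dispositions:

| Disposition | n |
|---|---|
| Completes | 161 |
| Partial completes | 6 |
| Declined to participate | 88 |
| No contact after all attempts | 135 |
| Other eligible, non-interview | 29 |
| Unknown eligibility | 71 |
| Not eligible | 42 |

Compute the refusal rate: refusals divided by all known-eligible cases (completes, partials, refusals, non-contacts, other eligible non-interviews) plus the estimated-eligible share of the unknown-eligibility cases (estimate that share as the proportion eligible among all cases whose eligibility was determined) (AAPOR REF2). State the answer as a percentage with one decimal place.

Top = 88
Known eligible = 161 + 6 + 88 + 135 + 29 = 419
e = 419 / (419 + 42) = 419 / 461 = 0.9089
Estimated eligible among unknowns = 0.9089 × 71 = 64.53
Base = 419 + 64.53 = 483.53
REF2 = 88 / 483.53 = 0.1820

18.2%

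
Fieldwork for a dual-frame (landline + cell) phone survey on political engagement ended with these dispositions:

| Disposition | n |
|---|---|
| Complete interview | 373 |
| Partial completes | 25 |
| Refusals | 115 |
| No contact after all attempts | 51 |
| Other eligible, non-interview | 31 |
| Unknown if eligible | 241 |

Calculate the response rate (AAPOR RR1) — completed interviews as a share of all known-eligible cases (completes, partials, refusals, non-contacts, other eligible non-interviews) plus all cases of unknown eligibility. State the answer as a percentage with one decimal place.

Num = 373
Denominator = 373 + 25 + 115 + 51 + 31 + 241 = 836
RR1 = 373 / 836 = 0.4462

44.6%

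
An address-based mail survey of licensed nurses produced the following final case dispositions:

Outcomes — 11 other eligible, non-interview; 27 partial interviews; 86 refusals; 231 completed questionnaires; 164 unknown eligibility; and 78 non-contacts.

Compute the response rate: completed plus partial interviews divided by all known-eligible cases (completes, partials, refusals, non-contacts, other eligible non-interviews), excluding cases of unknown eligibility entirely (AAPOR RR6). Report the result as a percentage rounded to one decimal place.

59.6%

Numerator → 231 + 27 = 258
Denom → 231 + 27 + 86 + 78 + 11 = 433
RR6 = 258 / 433 = 0.5958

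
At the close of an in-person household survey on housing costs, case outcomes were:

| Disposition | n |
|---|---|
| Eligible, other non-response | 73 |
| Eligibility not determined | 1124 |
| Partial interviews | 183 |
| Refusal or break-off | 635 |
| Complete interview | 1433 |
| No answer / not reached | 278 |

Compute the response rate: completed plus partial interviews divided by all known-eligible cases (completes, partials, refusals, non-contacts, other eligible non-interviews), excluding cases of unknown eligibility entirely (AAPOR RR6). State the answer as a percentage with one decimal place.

62.1%

Num: 1433 + 183 = 1616
Denom: 1433 + 183 + 635 + 278 + 73 = 2602
RR6 = 1616 / 2602 = 0.6211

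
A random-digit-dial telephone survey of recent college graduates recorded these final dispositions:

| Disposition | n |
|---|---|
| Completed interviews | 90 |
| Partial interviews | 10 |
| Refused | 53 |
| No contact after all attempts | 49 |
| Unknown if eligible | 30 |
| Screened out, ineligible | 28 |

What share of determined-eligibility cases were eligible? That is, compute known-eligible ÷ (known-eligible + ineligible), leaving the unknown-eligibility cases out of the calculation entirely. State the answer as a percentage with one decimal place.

87.8%

Known eligible → 90 + 10 + 53 + 49 = 202
e = 202 / (202 + 28) = 202 / 230 = 0.8783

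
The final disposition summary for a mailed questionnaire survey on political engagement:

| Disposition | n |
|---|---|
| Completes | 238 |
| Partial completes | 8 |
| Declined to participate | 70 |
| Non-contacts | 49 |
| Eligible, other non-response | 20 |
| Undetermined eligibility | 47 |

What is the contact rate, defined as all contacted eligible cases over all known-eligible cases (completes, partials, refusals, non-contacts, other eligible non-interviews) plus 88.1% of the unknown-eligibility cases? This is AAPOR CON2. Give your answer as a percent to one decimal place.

78.8%

Top: 238 + 8 + 70 + 20 = 336
Determined eligible: 238 + 8 + 70 + 49 + 20 = 385
Eligible share of unknowns: 0.8810 × 47 = 41.41
Base: 385 + 41.41 = 426.41
CON2 = 336 / 426.41 = 0.7880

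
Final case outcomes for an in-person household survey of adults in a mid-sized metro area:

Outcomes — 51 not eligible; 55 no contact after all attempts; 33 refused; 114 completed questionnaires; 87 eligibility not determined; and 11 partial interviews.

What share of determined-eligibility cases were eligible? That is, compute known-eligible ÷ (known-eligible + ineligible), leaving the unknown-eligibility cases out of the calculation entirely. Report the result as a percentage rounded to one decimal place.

80.7%

Determined eligible: 114 + 11 + 33 + 55 = 213
e = 213 / (213 + 51) = 213 / 264 = 0.8068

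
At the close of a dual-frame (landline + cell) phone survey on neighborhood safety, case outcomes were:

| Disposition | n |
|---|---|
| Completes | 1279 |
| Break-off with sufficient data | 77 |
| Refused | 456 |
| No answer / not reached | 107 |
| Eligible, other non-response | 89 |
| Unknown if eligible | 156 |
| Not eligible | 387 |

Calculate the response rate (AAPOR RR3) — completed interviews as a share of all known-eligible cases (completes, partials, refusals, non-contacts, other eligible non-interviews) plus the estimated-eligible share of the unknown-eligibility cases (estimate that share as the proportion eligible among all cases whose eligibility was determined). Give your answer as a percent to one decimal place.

59.8%

Num: 1279
Known eligible: 1279 + 77 + 456 + 107 + 89 = 2008
e = 2008 / (2008 + 387) = 2008 / 2395 = 0.8384
Eligible share of unknowns: 0.8384 × 156 = 130.79
Base: 2008 + 130.79 = 2138.79
RR3 = 1279 / 2138.79 = 0.5980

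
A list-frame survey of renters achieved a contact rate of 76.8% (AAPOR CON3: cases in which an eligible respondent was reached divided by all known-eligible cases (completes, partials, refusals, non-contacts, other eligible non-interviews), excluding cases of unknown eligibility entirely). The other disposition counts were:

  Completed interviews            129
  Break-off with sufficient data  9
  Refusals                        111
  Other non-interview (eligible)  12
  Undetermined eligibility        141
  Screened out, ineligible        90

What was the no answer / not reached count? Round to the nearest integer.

79

Num = 129 + 9 + 111 + 12 = 261
CON3 = 261 / D = 0.768
D = 261 / 0.768 = 339.8
Other denominator terms total 261
no answer / not reached = 339.8 − 261 ≈ 79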